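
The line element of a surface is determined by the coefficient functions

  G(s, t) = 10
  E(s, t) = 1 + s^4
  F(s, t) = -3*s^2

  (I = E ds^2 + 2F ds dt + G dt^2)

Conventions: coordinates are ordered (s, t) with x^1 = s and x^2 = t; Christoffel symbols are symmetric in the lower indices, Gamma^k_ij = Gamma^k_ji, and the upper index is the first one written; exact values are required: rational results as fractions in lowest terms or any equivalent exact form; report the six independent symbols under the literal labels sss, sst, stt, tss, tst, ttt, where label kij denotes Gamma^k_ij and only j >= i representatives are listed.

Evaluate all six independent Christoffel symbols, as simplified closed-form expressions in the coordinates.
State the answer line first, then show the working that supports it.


Answer: Gamma_sss = 2*s^3/(s^4 + 10), Gamma_sst = 0, Gamma_stt = 0, Gamma_tss = -6*s/(s^4 + 10), Gamma_tst = 0, Gamma_ttt = 0

E = 1 + s^4; F = -3*s^2; G = 10
Gamma^k_ij = (1/2) g^{kl} (d_i g_jl + d_j g_il - d_l g_ij), with g^inv = (1/(EG-F^2)) [[G, -F], [-F, E]]
first partials: E_s = 4*s^3, E_t = 0, F_s = -6*s, F_t = 0, G_s = 0, G_t = 0
D = EG - F^2 = 10 + s^4
expanded: Gamma^s_ss = (G E_s - 2F F_s + F E_t)/(2D), Gamma^s_st = (G E_t - F G_s)/(2D), Gamma^s_tt = (2G F_t - G G_s - F G_t)/(2D), Gamma^t_ss = (2E F_s - E E_t - F E_s)/(2D), Gamma^t_st = (E G_s - F E_t)/(2D), Gamma^t_tt = (E G_t - 2F F_t + F G_s)/(2D); substitute and cancel common factors


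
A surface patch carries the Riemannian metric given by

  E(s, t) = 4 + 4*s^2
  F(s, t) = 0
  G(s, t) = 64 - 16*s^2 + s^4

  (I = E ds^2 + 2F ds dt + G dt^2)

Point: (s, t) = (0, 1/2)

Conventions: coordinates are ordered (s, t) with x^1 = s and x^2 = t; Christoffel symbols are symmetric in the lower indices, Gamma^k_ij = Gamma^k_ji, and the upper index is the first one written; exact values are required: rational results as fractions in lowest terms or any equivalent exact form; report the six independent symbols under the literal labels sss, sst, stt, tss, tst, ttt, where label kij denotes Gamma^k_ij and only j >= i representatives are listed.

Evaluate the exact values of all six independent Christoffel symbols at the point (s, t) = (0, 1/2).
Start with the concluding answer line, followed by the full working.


Answer: Gamma_sss = 0, Gamma_sst = 0, Gamma_stt = 0, Gamma_tss = 0, Gamma_tst = 0, Gamma_ttt = 0

E = 4, F = 0, G = 64 at the point
E_s = 0, E_t = 0, F_s = 0, F_t = 0, G_s = 0, G_t = 0
EG - F^2 = 256;  g^inv = (1/256) * [[64, 0], [0, 4]]
first-kind symbols [ij,l] = (1/2)(d_i g_jl + d_j g_il - d_l g_ij): [ss,s] = E_s/2 = 0, [ss,t] = F_s - E_t/2 = 0, [st,s] = E_t/2 = 0, [st,t] = G_s/2 = 0, [tt,s] = F_t - G_s/2 = 0, [tt,t] = G_t/2 = 0
Gamma^s_ij = (G*[ij,s] - F*[ij,t])/(EG - F^2), Gamma^t_ij = (E*[ij,t] - F*[ij,s])/(EG - F^2)


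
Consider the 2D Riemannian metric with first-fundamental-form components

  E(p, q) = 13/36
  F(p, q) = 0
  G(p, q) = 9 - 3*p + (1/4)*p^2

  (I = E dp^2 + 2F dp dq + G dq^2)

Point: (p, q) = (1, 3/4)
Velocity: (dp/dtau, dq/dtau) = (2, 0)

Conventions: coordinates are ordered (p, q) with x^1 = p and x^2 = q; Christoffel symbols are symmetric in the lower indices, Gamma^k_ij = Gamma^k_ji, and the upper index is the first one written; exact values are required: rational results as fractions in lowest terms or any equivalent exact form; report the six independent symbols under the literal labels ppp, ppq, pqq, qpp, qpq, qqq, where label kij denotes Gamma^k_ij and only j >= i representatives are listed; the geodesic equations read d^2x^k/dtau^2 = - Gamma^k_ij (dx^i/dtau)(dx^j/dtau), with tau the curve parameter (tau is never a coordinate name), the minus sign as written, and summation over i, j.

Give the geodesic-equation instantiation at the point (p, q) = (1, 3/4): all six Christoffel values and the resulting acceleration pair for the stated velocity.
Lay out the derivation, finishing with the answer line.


E = 13/36, F = 0, G = 25/4 at the point
E_p = 0, E_q = 0, F_p = 0, F_q = 0, G_p = -5/2, G_q = 0
EG - F^2 = 325/144;  g^inv = (144/325) * [[25/4, 0], [0, 13/36]]
first-kind symbols [ij,l] = (1/2)(d_i g_jl + d_j g_il - d_l g_ij): [pp,p] = E_p/2 = 0, [pp,q] = F_p - E_q/2 = 0, [pq,p] = E_q/2 = 0, [pq,q] = G_p/2 = -5/4, [qq,p] = F_q - G_p/2 = 5/4, [qq,q] = G_q/2 = 0
Gamma^p_ij = (G*[ij,p] - F*[ij,q])/(EG - F^2), Gamma^q_ij = (E*[ij,q] - F*[ij,p])/(EG - F^2)
Gamma_ppp = 0, Gamma_ppq = 0, Gamma_pqq = 45/13, Gamma_qpp = 0, Gamma_qpq = -1/5, Gamma_qqq = 0
d^2p/dtau^2 = -(Gamma_ppp*(2)^2 + 2*Gamma_ppq*(2)*(0) + Gamma_pqq*(0)^2) = 0
d^2q/dtau^2 = -(Gamma_qpp*(2)^2 + 2*Gamma_qpq*(2)*(0) + Gamma_qqq*(0)^2) = 0

Answer: Gamma_ppp = 0, Gamma_ppq = 0, Gamma_pqq = 45/13, Gamma_qpp = 0, Gamma_qpq = -1/5, Gamma_qqq = 0; accelerations (d^2p/dtau^2, d^2q/dtau^2) = (0, 0)


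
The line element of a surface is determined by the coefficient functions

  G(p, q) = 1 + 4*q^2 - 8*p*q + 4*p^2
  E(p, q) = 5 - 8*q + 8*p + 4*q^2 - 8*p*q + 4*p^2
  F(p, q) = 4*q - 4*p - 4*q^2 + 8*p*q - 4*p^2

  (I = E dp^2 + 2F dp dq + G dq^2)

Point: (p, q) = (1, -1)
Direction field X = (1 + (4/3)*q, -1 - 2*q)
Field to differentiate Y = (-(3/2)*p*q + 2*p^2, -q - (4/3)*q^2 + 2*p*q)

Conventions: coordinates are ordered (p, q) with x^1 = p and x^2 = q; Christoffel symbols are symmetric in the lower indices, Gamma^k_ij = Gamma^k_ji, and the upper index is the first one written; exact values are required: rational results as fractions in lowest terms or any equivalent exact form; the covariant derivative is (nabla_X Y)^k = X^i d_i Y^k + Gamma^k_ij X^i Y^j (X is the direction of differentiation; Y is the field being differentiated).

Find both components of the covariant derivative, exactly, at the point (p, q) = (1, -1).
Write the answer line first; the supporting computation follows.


Answer: (nabla_X Y)^p = -270/53, (nabla_X Y)^q = 2627/477

E = 37, F = -24, G = 17 at the point
E_p = 24, E_q = -24, F_p = -20, F_q = 20, G_p = 16, G_q = -16
EG - F^2 = 53;  g^inv = (1/53) * [[17, 24], [24, 37]]
first-kind symbols [ij,l] = (1/2)(d_i g_jl + d_j g_il - d_l g_ij): [pp,p] = E_p/2 = 12, [pp,q] = F_p - E_q/2 = -8, [pq,p] = E_q/2 = -12, [pq,q] = G_p/2 = 8, [qq,p] = F_q - G_p/2 = 12, [qq,q] = G_q/2 = -8
Gamma^p_ij = (G*[ij,p] - F*[ij,q])/(EG - F^2), Gamma^q_ij = (E*[ij,q] - F*[ij,p])/(EG - F^2)
Gamma_ppp = 12/53, Gamma_ppq = -12/53, Gamma_pqq = 12/53, Gamma_qpp = -8/53, Gamma_qpq = 8/53, Gamma_qqq = -8/53
X = (-1/3, 1), Y = (7/2, -7/3) at the point


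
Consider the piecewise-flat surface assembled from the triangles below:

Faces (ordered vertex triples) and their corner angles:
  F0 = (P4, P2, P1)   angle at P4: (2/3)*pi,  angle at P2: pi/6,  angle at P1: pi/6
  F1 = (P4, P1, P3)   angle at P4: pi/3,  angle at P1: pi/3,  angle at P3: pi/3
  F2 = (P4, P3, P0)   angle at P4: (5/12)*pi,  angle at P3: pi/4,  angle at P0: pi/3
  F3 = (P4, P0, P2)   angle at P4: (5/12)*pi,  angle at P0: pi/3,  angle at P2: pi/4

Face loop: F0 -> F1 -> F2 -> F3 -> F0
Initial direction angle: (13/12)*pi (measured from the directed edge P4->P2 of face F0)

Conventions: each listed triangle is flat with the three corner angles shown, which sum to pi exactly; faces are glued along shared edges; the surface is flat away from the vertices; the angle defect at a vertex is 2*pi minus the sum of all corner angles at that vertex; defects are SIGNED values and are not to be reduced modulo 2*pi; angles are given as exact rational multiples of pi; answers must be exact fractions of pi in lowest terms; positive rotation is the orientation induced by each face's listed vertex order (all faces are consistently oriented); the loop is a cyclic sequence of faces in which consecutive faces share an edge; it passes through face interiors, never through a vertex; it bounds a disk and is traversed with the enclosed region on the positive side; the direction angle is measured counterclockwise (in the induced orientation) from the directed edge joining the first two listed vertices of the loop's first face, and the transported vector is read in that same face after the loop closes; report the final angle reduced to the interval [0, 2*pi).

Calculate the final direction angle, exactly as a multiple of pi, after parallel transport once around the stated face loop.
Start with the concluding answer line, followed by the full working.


Answer: final direction angle = (5/4)*pi

enclosed vertex P4: corner angles sum to (11/6)*pi, defect = 2*pi - (11/6)*pi = pi/6
transport around the loop rotates by the sum of enclosed defects; add to the initial angle mod 2*pi
final angle = (13/12)*pi + pi/6 = (5/4)*pi (mod 2*pi)


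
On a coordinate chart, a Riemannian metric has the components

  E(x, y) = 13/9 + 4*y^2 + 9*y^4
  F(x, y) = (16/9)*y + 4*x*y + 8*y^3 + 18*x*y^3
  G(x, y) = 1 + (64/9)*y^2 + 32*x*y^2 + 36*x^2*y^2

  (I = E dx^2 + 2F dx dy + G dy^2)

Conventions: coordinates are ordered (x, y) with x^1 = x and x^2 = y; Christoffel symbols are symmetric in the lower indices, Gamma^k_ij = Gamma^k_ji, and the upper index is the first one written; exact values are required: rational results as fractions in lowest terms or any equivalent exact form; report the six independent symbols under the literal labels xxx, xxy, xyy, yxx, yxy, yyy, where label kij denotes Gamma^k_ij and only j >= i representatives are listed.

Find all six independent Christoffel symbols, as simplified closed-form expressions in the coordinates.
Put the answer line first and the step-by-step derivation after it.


Answer: Gamma_xxx = 0, Gamma_xxy = (162*y^3 + 36*y)/(324*x^2*y^2 + 288*x*y^2 + 81*y^4 + 100*y^2 + 13), Gamma_xyy = (162*x*y^2 + 36*x + 72*y^2 + 16)/(324*x^2*y^2 + 288*x*y^2 + 81*y^4 + 100*y^2 + 13), Gamma_yxx = 0, Gamma_yxy = (324*x*y^2 + 144*y^2)/(324*x^2*y^2 + 288*x*y^2 + 81*y^4 + 100*y^2 + 13), Gamma_yyy = (324*x^2*y + 288*x*y + 64*y)/(324*x^2*y^2 + 288*x*y^2 + 81*y^4 + 100*y^2 + 13)

E = 13/9 + 4*y^2 + 9*y^4; F = (16/9)*y + 4*x*y + 8*y^3 + 18*x*y^3; G = 1 + (64/9)*y^2 + 32*x*y^2 + 36*x^2*y^2
Gamma^k_ij = (1/2) g^{kl} (d_i g_jl + d_j g_il - d_l g_ij), with g^inv = (1/(EG-F^2)) [[G, -F], [-F, E]]
first partials: E_x = 0, E_y = 8*y + 36*y^3, F_x = 4*y + 18*y^3, F_y = 16/9 + 4*x + 24*y^2 + 54*x*y^2, G_x = 32*y^2 + 72*x*y^2, G_y = (128/9)*y + 64*x*y + 72*x^2*y
D = EG - F^2 = 13/9 + (100/9)*y^2 + 32*x*y^2 + 9*y^4 + 36*x^2*y^2
expanded: Gamma^x_xx = (G E_x - 2F F_x + F E_y)/(2D), Gamma^x_xy = (G E_y - F G_x)/(2D), Gamma^x_yy = (2G F_y - G G_x - F G_y)/(2D), Gamma^y_xx = (2E F_x - E E_y - F E_x)/(2D), Gamma^y_xy = (E G_x - F E_y)/(2D), Gamma^y_yy = (E G_y - 2F F_y + F G_x)/(2D); substitute and cancel common factors


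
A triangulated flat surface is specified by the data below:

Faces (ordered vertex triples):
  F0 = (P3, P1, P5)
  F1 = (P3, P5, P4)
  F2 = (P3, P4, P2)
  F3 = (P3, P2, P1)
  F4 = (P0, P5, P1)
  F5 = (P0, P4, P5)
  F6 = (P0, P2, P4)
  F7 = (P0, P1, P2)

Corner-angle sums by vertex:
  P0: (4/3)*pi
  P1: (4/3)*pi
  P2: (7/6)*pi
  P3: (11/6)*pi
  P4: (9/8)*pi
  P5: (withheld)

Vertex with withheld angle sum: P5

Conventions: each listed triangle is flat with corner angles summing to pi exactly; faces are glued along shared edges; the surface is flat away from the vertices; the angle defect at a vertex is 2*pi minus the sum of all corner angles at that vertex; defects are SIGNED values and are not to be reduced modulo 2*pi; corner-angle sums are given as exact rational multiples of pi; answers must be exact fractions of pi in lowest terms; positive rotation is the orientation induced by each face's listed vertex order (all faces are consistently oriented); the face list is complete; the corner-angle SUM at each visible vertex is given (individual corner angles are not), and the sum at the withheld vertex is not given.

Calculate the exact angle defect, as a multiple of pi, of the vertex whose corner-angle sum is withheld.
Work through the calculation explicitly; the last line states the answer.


V = 6, E = 12, F = 8; chi = V - E + F = 2
Gauss-Bonnet: total defect = 2*pi*chi = 4*pi; visible defects sum to (77/24)*pi

Answer: defect(P5) = (19/24)*pi


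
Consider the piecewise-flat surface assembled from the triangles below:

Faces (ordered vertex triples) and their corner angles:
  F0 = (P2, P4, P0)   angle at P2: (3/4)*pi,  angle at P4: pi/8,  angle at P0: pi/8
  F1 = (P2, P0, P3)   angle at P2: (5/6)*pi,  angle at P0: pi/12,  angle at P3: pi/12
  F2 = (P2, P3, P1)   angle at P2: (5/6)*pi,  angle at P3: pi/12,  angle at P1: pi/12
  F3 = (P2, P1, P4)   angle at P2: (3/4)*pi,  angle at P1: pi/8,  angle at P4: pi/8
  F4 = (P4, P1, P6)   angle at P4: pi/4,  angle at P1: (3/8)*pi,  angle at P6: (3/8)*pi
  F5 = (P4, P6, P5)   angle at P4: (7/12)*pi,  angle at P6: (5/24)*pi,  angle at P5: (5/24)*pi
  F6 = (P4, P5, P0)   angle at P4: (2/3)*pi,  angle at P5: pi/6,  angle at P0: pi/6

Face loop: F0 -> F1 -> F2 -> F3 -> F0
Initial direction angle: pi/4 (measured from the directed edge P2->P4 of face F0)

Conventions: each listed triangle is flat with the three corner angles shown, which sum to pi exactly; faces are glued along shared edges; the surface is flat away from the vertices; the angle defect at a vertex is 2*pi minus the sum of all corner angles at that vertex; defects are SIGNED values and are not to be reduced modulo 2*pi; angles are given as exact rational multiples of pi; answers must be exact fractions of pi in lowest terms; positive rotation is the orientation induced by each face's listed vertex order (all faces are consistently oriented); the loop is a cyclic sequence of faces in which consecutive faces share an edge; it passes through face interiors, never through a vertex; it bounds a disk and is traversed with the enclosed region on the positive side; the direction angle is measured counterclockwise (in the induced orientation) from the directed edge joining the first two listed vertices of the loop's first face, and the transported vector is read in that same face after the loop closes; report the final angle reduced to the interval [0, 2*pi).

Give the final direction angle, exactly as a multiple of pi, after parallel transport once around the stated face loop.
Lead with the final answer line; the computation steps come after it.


Answer: final direction angle = (13/12)*pi

enclosed vertex P2: corner angles sum to (19/6)*pi, defect = 2*pi - (19/6)*pi = (-7/6)*pi
final direction = starting direction + enclosed defect total, reduced mod 2*pi (induced orientation)
final angle = pi/4 - (7/6)*pi = (13/12)*pi (mod 2*pi)


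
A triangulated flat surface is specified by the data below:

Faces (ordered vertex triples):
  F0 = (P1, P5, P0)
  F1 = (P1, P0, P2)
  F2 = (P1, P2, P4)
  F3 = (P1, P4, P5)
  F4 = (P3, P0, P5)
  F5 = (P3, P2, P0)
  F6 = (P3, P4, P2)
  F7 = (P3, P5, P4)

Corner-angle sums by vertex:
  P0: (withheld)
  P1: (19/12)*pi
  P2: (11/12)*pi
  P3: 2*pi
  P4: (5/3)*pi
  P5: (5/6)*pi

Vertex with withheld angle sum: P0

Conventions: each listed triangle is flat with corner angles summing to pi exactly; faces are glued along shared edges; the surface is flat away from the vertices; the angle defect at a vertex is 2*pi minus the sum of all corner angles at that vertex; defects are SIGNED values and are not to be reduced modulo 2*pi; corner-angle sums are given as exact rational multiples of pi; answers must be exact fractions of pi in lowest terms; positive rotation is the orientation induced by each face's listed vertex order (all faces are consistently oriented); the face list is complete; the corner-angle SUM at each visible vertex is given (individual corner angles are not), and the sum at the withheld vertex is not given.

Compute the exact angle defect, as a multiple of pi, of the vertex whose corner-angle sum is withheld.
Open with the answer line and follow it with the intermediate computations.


Answer: defect(P0) = pi

V = 6, E = 12, F = 8; chi = V - E + F = 2
Gauss-Bonnet: total defect = 2*pi*chi = 4*pi; visible defects sum to 3*pi


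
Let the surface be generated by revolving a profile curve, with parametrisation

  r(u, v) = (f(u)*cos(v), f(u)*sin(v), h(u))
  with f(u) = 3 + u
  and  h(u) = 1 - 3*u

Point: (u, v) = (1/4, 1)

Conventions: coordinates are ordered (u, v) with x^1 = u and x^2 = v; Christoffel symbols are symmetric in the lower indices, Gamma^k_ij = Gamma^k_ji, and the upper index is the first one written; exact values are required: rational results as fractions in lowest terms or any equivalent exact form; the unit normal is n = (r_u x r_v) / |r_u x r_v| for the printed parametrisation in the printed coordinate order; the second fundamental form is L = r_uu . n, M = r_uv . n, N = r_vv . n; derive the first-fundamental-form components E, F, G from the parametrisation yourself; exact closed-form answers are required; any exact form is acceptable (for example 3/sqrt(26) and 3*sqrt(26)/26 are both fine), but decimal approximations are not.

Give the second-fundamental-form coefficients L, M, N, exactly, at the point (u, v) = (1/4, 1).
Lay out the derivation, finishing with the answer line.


f = 13/4, f' = 1, f'' = 0, h' = -3, h'' = 0
E = 10, F = 0, G = 169/16; answer radicand W^2 = 10
unnormalised second-form numerators: l = 0, m = 0, n = -39/4; L = l/sqrt(10), and similarly M = m/sqrt(W^2), N = n/sqrt(W^2)

Answer: L = 0, M = 0, N = -39*sqrt(10)/40


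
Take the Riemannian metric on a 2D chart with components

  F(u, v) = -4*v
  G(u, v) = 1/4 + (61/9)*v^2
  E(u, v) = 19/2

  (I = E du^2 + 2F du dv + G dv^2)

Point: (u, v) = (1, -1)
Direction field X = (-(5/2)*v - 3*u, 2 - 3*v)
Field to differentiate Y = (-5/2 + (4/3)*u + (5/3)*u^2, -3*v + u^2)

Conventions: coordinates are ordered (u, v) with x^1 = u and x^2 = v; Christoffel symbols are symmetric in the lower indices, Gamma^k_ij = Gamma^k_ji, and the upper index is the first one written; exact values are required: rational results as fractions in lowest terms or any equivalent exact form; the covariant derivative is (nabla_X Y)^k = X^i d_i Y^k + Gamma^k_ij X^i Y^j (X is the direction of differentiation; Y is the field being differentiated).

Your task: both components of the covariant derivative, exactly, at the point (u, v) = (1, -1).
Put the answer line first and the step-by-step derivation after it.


Answer: (nabla_X Y)^u = -5981/2193, (nabla_X Y)^v = -25632/731

E = 19/2, F = 4, G = 253/36 at the point
E_u = 0, E_v = 0, F_u = 0, F_v = -4, G_u = 0, G_v = -122/9
EG - F^2 = 3655/72;  g^inv = (72/3655) * [[253/36, -4], [-4, 19/2]]
first-kind symbols [ij,l] = (1/2)(d_i g_jl + d_j g_il - d_l g_ij): [uu,u] = E_u/2 = 0, [uu,v] = F_u - E_v/2 = 0, [uv,u] = E_v/2 = 0, [uv,v] = G_u/2 = 0, [vv,u] = F_v - G_u/2 = -4, [vv,v] = G_v/2 = -61/9
Gamma^u_ij = (G*[ij,u] - F*[ij,v])/(EG - F^2), Gamma^v_ij = (E*[ij,v] - F*[ij,u])/(EG - F^2)
Gamma_uuu = 0, Gamma_uuv = 0, Gamma_uvv = -72/3655, Gamma_vuu = 0, Gamma_vuv = 0, Gamma_vvv = -3484/3655
X = (-1/2, 5), Y = (1/2, 4) at the point


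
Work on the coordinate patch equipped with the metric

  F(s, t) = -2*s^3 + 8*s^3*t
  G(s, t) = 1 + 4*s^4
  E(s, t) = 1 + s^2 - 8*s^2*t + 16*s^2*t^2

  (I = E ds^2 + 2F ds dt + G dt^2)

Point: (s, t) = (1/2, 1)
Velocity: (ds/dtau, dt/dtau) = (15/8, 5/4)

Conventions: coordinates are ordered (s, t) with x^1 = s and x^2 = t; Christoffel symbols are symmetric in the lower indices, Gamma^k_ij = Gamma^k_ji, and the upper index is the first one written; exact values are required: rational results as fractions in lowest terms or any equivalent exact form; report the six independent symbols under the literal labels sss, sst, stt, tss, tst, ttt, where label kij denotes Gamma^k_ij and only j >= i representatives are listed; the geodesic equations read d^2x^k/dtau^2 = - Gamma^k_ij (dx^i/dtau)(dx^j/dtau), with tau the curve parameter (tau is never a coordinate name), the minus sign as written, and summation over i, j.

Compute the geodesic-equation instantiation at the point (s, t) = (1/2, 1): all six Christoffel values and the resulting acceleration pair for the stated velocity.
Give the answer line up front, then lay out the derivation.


Answer: Gamma_sss = 9/7, Gamma_sst = 6/7, Gamma_stt = 0, Gamma_tss = 3/7, Gamma_tst = 2/7, Gamma_ttt = 0; accelerations (d^2s/dtau^2, d^2t/dtau^2) = (-3825/448, -1275/448)

E = 13/4, F = 3/4, G = 5/4 at the point
E_s = 9, E_t = 6, F_s = 9/2, F_t = 1, G_s = 2, G_t = 0
EG - F^2 = 7/2;  g^inv = (2/7) * [[5/4, -3/4], [-3/4, 13/4]]
first-kind symbols [ij,l] = (1/2)(d_i g_jl + d_j g_il - d_l g_ij): [ss,s] = E_s/2 = 9/2, [ss,t] = F_s - E_t/2 = 3/2, [st,s] = E_t/2 = 3, [st,t] = G_s/2 = 1, [tt,s] = F_t - G_s/2 = 0, [tt,t] = G_t/2 = 0
Gamma^s_ij = (G*[ij,s] - F*[ij,t])/(EG - F^2), Gamma^t_ij = (E*[ij,t] - F*[ij,s])/(EG - F^2)
Gamma_sss = 9/7, Gamma_sst = 6/7, Gamma_stt = 0, Gamma_tss = 3/7, Gamma_tst = 2/7, Gamma_ttt = 0
d^2s/dtau^2 = -(Gamma_sss*(15/8)^2 + 2*Gamma_sst*(15/8)*(5/4) + Gamma_stt*(5/4)^2) = -3825/448
d^2t/dtau^2 = -(Gamma_tss*(15/8)^2 + 2*Gamma_tst*(15/8)*(5/4) + Gamma_ttt*(5/4)^2) = -1275/448


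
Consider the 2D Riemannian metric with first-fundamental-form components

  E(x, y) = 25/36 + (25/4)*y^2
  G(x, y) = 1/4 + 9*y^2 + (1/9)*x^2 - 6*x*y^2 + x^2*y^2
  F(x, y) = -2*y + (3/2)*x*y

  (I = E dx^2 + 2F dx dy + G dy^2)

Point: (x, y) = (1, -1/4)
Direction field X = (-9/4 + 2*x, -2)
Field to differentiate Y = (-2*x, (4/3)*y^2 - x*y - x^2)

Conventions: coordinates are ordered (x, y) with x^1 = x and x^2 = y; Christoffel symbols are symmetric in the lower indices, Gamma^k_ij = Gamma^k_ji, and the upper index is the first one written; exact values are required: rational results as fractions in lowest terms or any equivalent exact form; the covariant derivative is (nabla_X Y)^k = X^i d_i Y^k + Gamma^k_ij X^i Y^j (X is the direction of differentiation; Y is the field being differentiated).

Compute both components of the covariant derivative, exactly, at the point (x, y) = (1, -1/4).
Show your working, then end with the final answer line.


E = 625/576, F = 1/8, G = 11/18 at the point
E_x = 0, E_y = -25/8, F_x = -3/8, F_y = -1/2, G_x = -1/36, G_y = -2
EG - F^2 = 6713/10368;  g^inv = (10368/6713) * [[11/18, -1/8], [-1/8, 625/576]]
first-kind symbols [ij,l] = (1/2)(d_i g_jl + d_j g_il - d_l g_ij): [xx,x] = E_x/2 = 0, [xx,y] = F_x - E_y/2 = 19/16, [xy,x] = E_y/2 = -25/16, [xy,y] = G_x/2 = -1/72, [yy,x] = F_y - G_x/2 = -35/72, [yy,y] = G_y/2 = -1
Gamma^x_ij = (G*[ij,x] - F*[ij,y])/(EG - F^2), Gamma^y_ij = (E*[ij,y] - F*[ij,x])/(EG - F^2)
Gamma_xxx = -1539/6713, Gamma_xxy = -9882/6713, Gamma_xyy = -1784/6713, Gamma_yxx = 106875/53704, Gamma_yxy = 7475/26852, Gamma_yyy = -10620/6713
X = (-1/4, -2), Y = (-2, -2/3) at the point

Answer: (nabla_X Y)^x = -122900/20139, (nabla_X Y)^y = 102479/26852


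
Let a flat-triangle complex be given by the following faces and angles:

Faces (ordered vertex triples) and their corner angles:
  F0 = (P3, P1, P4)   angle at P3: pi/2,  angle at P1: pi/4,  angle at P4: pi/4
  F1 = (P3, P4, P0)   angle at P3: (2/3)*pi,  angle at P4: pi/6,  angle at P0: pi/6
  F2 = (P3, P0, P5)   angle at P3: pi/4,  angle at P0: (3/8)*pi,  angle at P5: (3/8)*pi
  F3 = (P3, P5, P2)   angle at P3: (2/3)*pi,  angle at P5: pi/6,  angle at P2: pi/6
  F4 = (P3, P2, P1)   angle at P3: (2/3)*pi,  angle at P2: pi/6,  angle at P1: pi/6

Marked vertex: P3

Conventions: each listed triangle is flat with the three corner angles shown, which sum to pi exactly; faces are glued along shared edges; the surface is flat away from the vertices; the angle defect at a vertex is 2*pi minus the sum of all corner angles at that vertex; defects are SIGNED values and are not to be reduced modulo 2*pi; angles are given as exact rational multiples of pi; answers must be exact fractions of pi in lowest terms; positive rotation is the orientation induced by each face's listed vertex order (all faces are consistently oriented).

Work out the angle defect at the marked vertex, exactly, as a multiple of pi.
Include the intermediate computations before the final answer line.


Sum of corner angles at P3: (11/4)*pi
defect = 2*pi - (11/4)*pi

Answer: defect(P3) = (-3/4)*pi


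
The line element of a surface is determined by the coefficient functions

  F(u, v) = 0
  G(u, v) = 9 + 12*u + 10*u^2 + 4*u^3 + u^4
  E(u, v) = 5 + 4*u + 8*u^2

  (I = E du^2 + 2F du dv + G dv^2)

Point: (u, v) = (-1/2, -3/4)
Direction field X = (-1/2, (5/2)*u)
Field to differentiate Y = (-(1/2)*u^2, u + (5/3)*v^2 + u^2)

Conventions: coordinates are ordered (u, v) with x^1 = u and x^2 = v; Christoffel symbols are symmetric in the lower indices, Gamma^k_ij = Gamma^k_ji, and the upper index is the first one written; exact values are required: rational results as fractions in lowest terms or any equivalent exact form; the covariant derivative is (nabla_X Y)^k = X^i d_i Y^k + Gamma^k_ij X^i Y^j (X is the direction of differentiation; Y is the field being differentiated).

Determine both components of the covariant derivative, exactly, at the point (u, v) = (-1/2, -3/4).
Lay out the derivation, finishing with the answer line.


E = 5, F = 0, G = 81/16 at the point
E_u = -4, E_v = 0, F_u = 0, F_v = 0, G_u = 9/2, G_v = 0
EG - F^2 = 405/16;  g^inv = (16/405) * [[81/16, 0], [0, 5]]
first-kind symbols [ij,l] = (1/2)(d_i g_jl + d_j g_il - d_l g_ij): [uu,u] = E_u/2 = -2, [uu,v] = F_u - E_v/2 = 0, [uv,u] = E_v/2 = 0, [uv,v] = G_u/2 = 9/4, [vv,u] = F_v - G_u/2 = -9/4, [vv,v] = G_v/2 = 0
Gamma^u_ij = (G*[ij,u] - F*[ij,v])/(EG - F^2), Gamma^v_ij = (E*[ij,v] - F*[ij,u])/(EG - F^2)
Gamma_uuu = -2/5, Gamma_uuv = 0, Gamma_uvv = -9/20, Gamma_vuu = 0, Gamma_vuv = 4/9, Gamma_vvv = 0
X = (-1/2, -5/4), Y = (-1/8, 11/16) at the point

Answer: (nabla_X Y)^u = 143/1280, (nabla_X Y)^v = 73/24


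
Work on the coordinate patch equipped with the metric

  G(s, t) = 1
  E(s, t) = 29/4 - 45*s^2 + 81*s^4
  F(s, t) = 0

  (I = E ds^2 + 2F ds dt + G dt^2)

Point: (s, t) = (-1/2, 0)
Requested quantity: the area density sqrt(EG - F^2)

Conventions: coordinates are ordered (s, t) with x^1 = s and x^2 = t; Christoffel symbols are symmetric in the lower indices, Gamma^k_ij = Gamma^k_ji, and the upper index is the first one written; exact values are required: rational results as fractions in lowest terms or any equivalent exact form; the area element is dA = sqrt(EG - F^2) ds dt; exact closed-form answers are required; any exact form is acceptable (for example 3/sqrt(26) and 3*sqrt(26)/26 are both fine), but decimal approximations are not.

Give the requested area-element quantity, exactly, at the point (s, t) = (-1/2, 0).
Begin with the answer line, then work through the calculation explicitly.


Answer: sqrt(EG - F^2) = sqrt(17)/4

E = 17/16, F = 0, G = 1; EG - F^2 = 17/16


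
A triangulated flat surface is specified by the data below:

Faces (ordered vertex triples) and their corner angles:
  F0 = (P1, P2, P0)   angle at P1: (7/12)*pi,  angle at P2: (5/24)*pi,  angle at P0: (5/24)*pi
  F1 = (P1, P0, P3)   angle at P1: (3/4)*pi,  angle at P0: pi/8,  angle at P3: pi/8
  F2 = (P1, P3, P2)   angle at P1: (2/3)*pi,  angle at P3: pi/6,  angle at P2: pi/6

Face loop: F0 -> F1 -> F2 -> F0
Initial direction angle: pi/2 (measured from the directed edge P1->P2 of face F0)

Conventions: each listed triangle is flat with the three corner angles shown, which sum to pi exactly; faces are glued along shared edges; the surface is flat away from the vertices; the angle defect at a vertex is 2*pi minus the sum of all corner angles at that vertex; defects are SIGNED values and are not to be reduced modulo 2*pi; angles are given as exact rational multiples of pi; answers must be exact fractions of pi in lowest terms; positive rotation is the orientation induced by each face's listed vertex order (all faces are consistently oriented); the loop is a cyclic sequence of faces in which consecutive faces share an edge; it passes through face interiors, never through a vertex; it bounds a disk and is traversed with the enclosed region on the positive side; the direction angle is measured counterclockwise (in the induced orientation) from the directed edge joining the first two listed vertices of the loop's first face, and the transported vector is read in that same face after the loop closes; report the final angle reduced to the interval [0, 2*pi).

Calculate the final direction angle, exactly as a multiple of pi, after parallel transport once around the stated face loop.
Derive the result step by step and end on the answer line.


enclosed vertex P1: corner angles sum to 2*pi, defect = 2*pi - 2*pi = 0
by Gauss-Bonnet the loop rotates the vector by the enclosed defect sum (positive orientation, mod 2*pi)
final angle = pi/2 + 0 = pi/2 (mod 2*pi)

Answer: final direction angle = pi/2


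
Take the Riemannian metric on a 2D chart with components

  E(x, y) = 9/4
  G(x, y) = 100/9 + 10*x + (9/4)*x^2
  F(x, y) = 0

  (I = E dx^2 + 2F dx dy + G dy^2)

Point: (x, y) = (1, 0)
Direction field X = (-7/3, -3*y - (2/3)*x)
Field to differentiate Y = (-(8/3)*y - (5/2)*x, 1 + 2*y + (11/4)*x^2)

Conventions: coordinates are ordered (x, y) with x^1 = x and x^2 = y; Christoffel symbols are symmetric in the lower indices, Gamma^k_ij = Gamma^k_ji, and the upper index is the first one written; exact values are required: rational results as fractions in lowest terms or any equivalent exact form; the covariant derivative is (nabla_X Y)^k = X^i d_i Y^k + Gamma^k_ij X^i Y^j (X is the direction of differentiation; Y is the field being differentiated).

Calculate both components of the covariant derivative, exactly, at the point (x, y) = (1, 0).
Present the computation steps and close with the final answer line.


E = 9/4, F = 0, G = 841/36 at the point
E_x = 0, E_y = 0, F_x = 0, F_y = 0, G_x = 29/2, G_y = 0
EG - F^2 = 841/16;  g^inv = (16/841) * [[841/36, 0], [0, 9/4]]
first-kind symbols [ij,l] = (1/2)(d_i g_jl + d_j g_il - d_l g_ij): [xx,x] = E_x/2 = 0, [xx,y] = F_x - E_y/2 = 0, [xy,x] = E_y/2 = 0, [xy,y] = G_x/2 = 29/4, [yy,x] = F_y - G_x/2 = -29/4, [yy,y] = G_y/2 = 0
Gamma^x_ij = (G*[ij,x] - F*[ij,y])/(EG - F^2), Gamma^y_ij = (E*[ij,y] - F*[ij,x])/(EG - F^2)
Gamma_xxx = 0, Gamma_xxy = 0, Gamma_xyy = -29/9, Gamma_yxx = 0, Gamma_yxy = 9/29, Gamma_yyy = 0
X = (-7/3, -2/3), Y = (-5/2, 15/4) at the point

Answer: (nabla_X Y)^x = 47/3, (nabla_X Y)^y = -5695/348


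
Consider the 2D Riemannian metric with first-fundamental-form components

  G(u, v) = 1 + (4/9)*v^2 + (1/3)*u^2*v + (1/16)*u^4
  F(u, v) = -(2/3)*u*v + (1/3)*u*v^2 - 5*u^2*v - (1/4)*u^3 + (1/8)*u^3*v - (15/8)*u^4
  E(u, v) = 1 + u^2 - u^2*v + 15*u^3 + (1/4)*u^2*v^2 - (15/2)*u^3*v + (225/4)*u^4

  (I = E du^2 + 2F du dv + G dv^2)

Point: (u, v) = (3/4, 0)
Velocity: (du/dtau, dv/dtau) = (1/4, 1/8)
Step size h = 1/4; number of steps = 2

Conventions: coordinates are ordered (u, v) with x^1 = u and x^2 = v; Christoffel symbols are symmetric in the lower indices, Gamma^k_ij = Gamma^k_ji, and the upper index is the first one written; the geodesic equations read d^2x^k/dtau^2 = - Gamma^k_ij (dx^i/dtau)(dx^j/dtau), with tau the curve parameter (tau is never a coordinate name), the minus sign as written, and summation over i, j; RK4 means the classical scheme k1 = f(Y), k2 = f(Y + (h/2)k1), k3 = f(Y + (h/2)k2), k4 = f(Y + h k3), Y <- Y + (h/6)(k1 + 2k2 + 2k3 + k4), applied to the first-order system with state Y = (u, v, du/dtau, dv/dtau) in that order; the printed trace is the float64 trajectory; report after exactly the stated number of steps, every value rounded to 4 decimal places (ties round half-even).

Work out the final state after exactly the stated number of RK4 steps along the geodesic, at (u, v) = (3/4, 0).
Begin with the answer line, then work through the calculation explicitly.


Answer: u = 0.8606, v = 0.0629, du/dtau = 0.1977, dv/dtau = 0.1267

f(Y) = (du/dtau, dv/dtau, -Gamma^u_ij Y'^i Y'^j, -Gamma^v_ij Y'^i Y'^j) with the Gammas evaluated at the stage position; h = 0.250000; intermediate values shown to 6 dp
step 0: u = 0.7500, v = 0.0000, du/dtau = 0.2500, dv/dtau = 0.1250
step 1:
  k1: at (u, v) = (0.750000, 0.000000), (du/dtau, dv/dtau) = (0.250000, 0.125000); Gamma_uuu = 2.367613, Gamma_uuv = -0.072478, Gamma_uvv = -0.128850, Gamma_vuu = -0.067008, Gamma_vuv = 0.002051, Gamma_vvv = 0.003647; k1 = (0.250000, 0.125000, -0.141433, 0.004003)
  k2: at (u, v) = (0.781250, 0.015625), (du/dtau, dv/dtau) = (0.232321, 0.125500); Gamma_uuu = 2.292504, Gamma_uuv = -0.070452, Gamma_uvv = -0.120238, Gamma_vuu = -0.069812, Gamma_vuv = 0.002145, Gamma_vvv = 0.003662; k2 = (0.232321, 0.125500, -0.117731, 0.003585)
  k3: at (u, v) = (0.779040, 0.015688), (du/dtau, dv/dtau) = (0.235284, 0.125448); Gamma_uuu = 2.297757, Gamma_uuv = -0.070598, Gamma_uvv = -0.120829, Gamma_vuu = -0.069987, Gamma_vuv = 0.002150, Gamma_vvv = 0.003680; k3 = (0.235284, 0.125448, -0.121131, 0.003690)
  k4: at (u, v) = (0.808821, 0.031362), (du/dtau, dv/dtau) = (0.219717, 0.125922); Gamma_uuu = 2.229242, Gamma_uuv = -0.068732, Gamma_uvv = -0.113304, Gamma_vuu = -0.072107, Gamma_vuv = 0.002223, Gamma_vvv = 0.003665; k4 = (0.219717, 0.125922, -0.102018, 0.003300)
  Y <- Y + (h/6)(k1 + 2k2 + 2k3 + k4): u = 0.8085, v = 0.0314, du/dtau = 0.2200, dv/dtau = 0.1259
step 2:
  k1: at (u, v) = (0.808539, 0.031367), (du/dtau, dv/dtau) = (0.219951, 0.125911); Gamma_uuu = 2.229884, Gamma_uuv = -0.068750, Gamma_uvv = -0.113373, Gamma_vuu = -0.072132, Gamma_vuv = 0.002224, Gamma_vvv = 0.003667; k1 = (0.219951, 0.125911, -0.102273, 0.003308)
  k2: at (u, v) = (0.836032, 0.047106), (du/dtau, dv/dtau) = (0.207167, 0.126324); Gamma_uuu = 2.169464, Gamma_uuv = -0.067091, Gamma_uvv = -0.107000, Gamma_vuu = -0.073817, Gamma_vuv = 0.002283, Gamma_vvv = 0.003641; k2 = (0.207167, 0.126324, -0.087890, 0.002991)
  k3: at (u, v) = (0.834434, 0.047158), (du/dtau, dv/dtau) = (0.208965, 0.126284); Gamma_uuu = 2.172947, Gamma_uuv = -0.067190, Gamma_uvv = -0.107362, Gamma_vuu = -0.073972, Gamma_vuv = 0.002287, Gamma_vvv = 0.003655; k3 = (0.208965, 0.126284, -0.089626, 0.003051)
  k4: at (u, v) = (0.860780, 0.062939), (du/dtau, dv/dtau) = (0.197544, 0.126673); Gamma_uuu = 2.117403, Gamma_uuv = -0.065655, Gamma_uvv = -0.101699, Gamma_vuu = -0.075275, Gamma_vuv = 0.002334, Gamma_vvv = 0.003615; k4 = (0.197544, 0.126673, -0.077711, 0.002763)
  Y <- Y + (h/6)(k1 + 2k2 + 2k3 + k4): u = 0.8606, v = 0.0629, du/dtau = 0.1977, dv/dtau = 0.1267


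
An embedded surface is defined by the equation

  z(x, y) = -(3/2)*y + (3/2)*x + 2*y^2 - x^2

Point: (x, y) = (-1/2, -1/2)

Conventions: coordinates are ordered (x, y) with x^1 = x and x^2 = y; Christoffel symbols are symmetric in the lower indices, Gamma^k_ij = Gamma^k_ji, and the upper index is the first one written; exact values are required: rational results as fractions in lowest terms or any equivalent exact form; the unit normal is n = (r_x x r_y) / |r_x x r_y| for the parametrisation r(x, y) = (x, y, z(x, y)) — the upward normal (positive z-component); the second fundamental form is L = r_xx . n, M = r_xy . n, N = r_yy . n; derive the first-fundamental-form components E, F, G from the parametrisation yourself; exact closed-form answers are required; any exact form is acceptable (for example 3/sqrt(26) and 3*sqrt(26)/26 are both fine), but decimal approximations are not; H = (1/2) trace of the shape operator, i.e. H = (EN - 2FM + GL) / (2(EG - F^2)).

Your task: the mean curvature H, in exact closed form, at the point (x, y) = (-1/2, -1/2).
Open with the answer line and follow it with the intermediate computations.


Answer: H = 5*sqrt(78)/3042

z_x = 5/2, z_y = -7/2, z_xx = -2, z_xy = 0, z_yy = 4
E = 29/4, F = -35/4, G = 53/4; answer radicand W^2 = 39/2
unnormalised second-form numerators: l = -2, m = 0, n = 4; L = l/sqrt(39/2), and similarly M = m/sqrt(W^2), N = n/sqrt(W^2)
H = (E*n - 2*F*m + G*l) / (2*(EG - F^2)*sqrt(W^2)); E*n - 2*F*m + G*l = 5/2, EG - F^2 = 39/2, so H = (5/78)/sqrt(39/2)


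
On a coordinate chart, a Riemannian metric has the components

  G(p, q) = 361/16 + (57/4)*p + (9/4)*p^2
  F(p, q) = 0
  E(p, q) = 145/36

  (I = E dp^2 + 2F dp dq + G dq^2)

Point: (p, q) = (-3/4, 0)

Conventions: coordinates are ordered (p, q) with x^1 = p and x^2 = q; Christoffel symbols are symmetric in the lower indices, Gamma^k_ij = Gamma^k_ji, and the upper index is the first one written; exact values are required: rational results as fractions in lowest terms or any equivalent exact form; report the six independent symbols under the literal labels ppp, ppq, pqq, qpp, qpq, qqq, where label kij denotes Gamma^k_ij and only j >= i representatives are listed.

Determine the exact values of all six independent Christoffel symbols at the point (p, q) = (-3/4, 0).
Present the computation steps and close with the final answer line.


E = 145/36, F = 0, G = 841/64 at the point
E_p = 0, E_q = 0, F_p = 0, F_q = 0, G_p = 87/8, G_q = 0
EG - F^2 = 121945/2304;  g^inv = (2304/121945) * [[841/64, 0], [0, 145/36]]
first-kind symbols [ij,l] = (1/2)(d_i g_jl + d_j g_il - d_l g_ij): [pp,p] = E_p/2 = 0, [pp,q] = F_p - E_q/2 = 0, [pq,p] = E_q/2 = 0, [pq,q] = G_p/2 = 87/16, [qq,p] = F_q - G_p/2 = -87/16, [qq,q] = G_q/2 = 0
Gamma^p_ij = (G*[ij,p] - F*[ij,q])/(EG - F^2), Gamma^q_ij = (E*[ij,q] - F*[ij,p])/(EG - F^2)

Answer: Gamma_ppp = 0, Gamma_ppq = 0, Gamma_pqq = -27/20, Gamma_qpp = 0, Gamma_qpq = 12/29, Gamma_qqq = 0


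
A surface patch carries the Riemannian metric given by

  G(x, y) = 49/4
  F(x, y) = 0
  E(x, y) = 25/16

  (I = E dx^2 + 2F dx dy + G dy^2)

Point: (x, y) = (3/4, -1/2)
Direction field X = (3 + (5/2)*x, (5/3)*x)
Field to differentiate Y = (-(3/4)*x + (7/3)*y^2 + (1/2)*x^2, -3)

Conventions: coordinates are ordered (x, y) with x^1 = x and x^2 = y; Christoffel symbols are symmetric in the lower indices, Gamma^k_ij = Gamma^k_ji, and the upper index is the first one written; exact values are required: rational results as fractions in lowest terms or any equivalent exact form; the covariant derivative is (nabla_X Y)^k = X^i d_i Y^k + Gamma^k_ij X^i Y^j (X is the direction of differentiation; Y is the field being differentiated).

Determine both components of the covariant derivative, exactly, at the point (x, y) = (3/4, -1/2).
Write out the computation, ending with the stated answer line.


E = 25/16, F = 0, G = 49/4 at the point
E_x = 0, E_y = 0, F_x = 0, F_y = 0, G_x = 0, G_y = 0
EG - F^2 = 1225/64;  g^inv = (64/1225) * [[49/4, 0], [0, 25/16]]
first-kind symbols [ij,l] = (1/2)(d_i g_jl + d_j g_il - d_l g_ij): [xx,x] = E_x/2 = 0, [xx,y] = F_x - E_y/2 = 0, [xy,x] = E_y/2 = 0, [xy,y] = G_x/2 = 0, [yy,x] = F_y - G_x/2 = 0, [yy,y] = G_y/2 = 0
Gamma^x_ij = (G*[ij,x] - F*[ij,y])/(EG - F^2), Gamma^y_ij = (E*[ij,y] - F*[ij,x])/(EG - F^2)
Gamma_xxx = 0, Gamma_xxy = 0, Gamma_xyy = 0, Gamma_yxx = 0, Gamma_yxy = 0, Gamma_yyy = 0
X = (39/8, 5/4), Y = (29/96, -3) at the point

Answer: (nabla_X Y)^x = -35/12, (nabla_X Y)^y = 0


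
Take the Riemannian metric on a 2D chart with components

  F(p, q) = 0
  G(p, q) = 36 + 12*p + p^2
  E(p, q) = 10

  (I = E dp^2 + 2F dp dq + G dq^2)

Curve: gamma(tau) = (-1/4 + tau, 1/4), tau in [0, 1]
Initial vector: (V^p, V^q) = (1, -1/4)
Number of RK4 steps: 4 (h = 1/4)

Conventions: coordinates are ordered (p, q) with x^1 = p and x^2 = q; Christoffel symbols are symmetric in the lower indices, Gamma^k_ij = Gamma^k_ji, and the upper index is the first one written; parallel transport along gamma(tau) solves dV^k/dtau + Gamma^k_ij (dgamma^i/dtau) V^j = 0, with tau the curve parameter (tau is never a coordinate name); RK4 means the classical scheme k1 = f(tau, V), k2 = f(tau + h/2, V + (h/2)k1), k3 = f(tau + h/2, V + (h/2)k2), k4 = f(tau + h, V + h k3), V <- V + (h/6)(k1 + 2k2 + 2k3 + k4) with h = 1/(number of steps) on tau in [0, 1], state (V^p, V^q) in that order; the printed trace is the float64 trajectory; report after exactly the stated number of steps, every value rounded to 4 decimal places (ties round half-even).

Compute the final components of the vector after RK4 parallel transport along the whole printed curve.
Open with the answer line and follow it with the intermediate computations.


Answer: V^p = 1.0000, V^q = -0.2130

gamma'(tau) = (1, 0); f(tau, V)^k = -Gamma^k_ij(gamma(tau)) gamma'^i(tau) V^j; h = 1/4; intermediate values shown to 6 dp
curve data and Christoffel symbols at the stage parameters:
  tau = 0.000000: gamma = (-0.250000, 0.250000), gamma' = (1.000000, 0.000000); Gamma_ppp = 0.000000, Gamma_ppq = 0.000000, Gamma_pqq = -0.575000, Gamma_qpp = 0.000000, Gamma_qpq = 0.173913, Gamma_qqq = 0.000000
  tau = 0.125000: gamma = (-0.125000, 0.250000), gamma' = (1.000000, 0.000000); Gamma_ppp = 0.000000, Gamma_ppq = 0.000000, Gamma_pqq = -0.587500, Gamma_qpp = 0.000000, Gamma_qpq = 0.170213, Gamma_qqq = 0.000000
  tau = 0.250000: gamma = (0.000000, 0.250000), gamma' = (1.000000, 0.000000); Gamma_ppp = 0.000000, Gamma_ppq = 0.000000, Gamma_pqq = -0.600000, Gamma_qpp = 0.000000, Gamma_qpq = 0.166667, Gamma_qqq = 0.000000
  tau = 0.375000: gamma = (0.125000, 0.250000), gamma' = (1.000000, 0.000000); Gamma_ppp = 0.000000, Gamma_ppq = 0.000000, Gamma_pqq = -0.612500, Gamma_qpp = 0.000000, Gamma_qpq = 0.163265, Gamma_qqq = 0.000000
  tau = 0.500000: gamma = (0.250000, 0.250000), gamma' = (1.000000, 0.000000); Gamma_ppp = 0.000000, Gamma_ppq = 0.000000, Gamma_pqq = -0.625000, Gamma_qpp = 0.000000, Gamma_qpq = 0.160000, Gamma_qqq = 0.000000
  tau = 0.625000: gamma = (0.375000, 0.250000), gamma' = (1.000000, 0.000000); Gamma_ppp = 0.000000, Gamma_ppq = 0.000000, Gamma_pqq = -0.637500, Gamma_qpp = 0.000000, Gamma_qpq = 0.156863, Gamma_qqq = 0.000000
  tau = 0.750000: gamma = (0.500000, 0.250000), gamma' = (1.000000, 0.000000); Gamma_ppp = 0.000000, Gamma_ppq = 0.000000, Gamma_pqq = -0.650000, Gamma_qpp = 0.000000, Gamma_qpq = 0.153846, Gamma_qqq = 0.000000
  tau = 0.875000: gamma = (0.625000, 0.250000), gamma' = (1.000000, 0.000000); Gamma_ppp = 0.000000, Gamma_ppq = 0.000000, Gamma_pqq = -0.662500, Gamma_qpp = 0.000000, Gamma_qpq = 0.150943, Gamma_qqq = 0.000000
  tau = 1.000000: gamma = (0.750000, 0.250000), gamma' = (1.000000, 0.000000); Gamma_ppp = 0.000000, Gamma_ppq = 0.000000, Gamma_pqq = -0.675000, Gamma_qpp = 0.000000, Gamma_qpq = 0.148148, Gamma_qqq = 0.000000
step 0: V^p = 1.0000, V^q = -0.2500
step 1: k1 = (0.000000, 0.043478), k2 = (0.000000, 0.041628), k3 = (0.000000, 0.041667), k4 = (0.000000, 0.039931); V <- V + (h/6)(k1 + 2k2 + 2k3 + k4): V^p = 1.0000, V^q = -0.2396
step 2: k1 = (0.000000, 0.039931), k2 = (0.000000, 0.038301), k3 = (0.000000, 0.038334), k4 = (0.000000, 0.036800); V <- V + (h/6)(k1 + 2k2 + 2k3 + k4): V^p = 1.0000, V^q = -0.2300
step 3: k1 = (0.000000, 0.036800), k2 = (0.000000, 0.035357), k3 = (0.000000, 0.035385), k4 = (0.000000, 0.034024); V <- V + (h/6)(k1 + 2k2 + 2k3 + k4): V^p = 1.0000, V^q = -0.2212
step 4: k1 = (0.000000, 0.034024), k2 = (0.000000, 0.032740), k3 = (0.000000, 0.032764), k4 = (0.000000, 0.031550); V <- V + (h/6)(k1 + 2k2 + 2k3 + k4): V^p = 1.0000, V^q = -0.2130
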